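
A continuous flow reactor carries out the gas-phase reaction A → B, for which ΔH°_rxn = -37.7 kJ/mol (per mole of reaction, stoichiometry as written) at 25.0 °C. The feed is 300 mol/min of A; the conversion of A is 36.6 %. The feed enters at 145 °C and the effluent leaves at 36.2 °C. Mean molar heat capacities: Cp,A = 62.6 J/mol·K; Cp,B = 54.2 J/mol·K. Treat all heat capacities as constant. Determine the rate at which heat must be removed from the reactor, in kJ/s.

Extent of reaction ξ = 0.366 × 300 = 109.8 mol/min
Reaction term: ξ·ΔH°_rxn = 109.8 × -37.7 = -4139.5 kJ/min
Sensible, feed 145→25 °C: -2253.6 kJ/min
Outlet flows (mol/min): A 190.2, B 109.8
Sensible, products 25→36.2 °C: 200.01 kJ/min
Q = ΔH = -6193.1 kJ/min = -103.22 kW
Heat removed = 103.22 kJ/s

Q_out = 103 kJ/s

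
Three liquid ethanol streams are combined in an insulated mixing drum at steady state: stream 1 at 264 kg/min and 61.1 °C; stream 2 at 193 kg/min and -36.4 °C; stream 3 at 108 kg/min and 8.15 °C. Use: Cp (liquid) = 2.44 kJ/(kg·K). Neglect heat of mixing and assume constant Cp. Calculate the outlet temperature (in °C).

T_out = 17.7 °C

Energy balance with Q = 0: Σ ṁᵢCp,ᵢ(T_out − Tᵢ) = 0
T_out = Σ ṁᵢCp,ᵢTᵢ / Σ ṁᵢCp,ᵢ
      = 24364 / 1378.6 = 17.673 °C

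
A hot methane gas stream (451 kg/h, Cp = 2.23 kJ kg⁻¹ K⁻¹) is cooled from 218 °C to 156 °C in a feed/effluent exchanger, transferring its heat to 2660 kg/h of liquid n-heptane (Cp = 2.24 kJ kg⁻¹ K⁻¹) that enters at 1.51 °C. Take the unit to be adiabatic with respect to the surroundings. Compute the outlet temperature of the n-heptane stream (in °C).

Heat released by hot stream: Q = 451 × 2.23 × (218 − 156) = 62355 kJ/h
Energy balance on cold side (adiabatic exchanger): Q = ṁ_c·Cp_c·(T_c,out − T_c,in)
T_c,out = 1.51 + 62355/(2660 × 2.24) = 11.975 °C

T_c,out = 12.0 °C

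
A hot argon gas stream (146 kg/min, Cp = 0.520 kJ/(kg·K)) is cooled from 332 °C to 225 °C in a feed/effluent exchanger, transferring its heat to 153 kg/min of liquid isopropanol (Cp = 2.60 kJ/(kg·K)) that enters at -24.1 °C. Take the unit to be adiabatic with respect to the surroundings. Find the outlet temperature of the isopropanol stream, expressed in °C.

T_c,out = -3.68 °C

Heat released by hot stream: Q = 146 × 0.520 × (332 − 225) = 8123.4 kJ/min
Energy balance on cold side (adiabatic exchanger): Q = ṁ_c·Cp_c·(T_c,out − T_c,in)
T_c,out = -24.1 + 8123.4/(153 × 2.60) = -3.6791 °C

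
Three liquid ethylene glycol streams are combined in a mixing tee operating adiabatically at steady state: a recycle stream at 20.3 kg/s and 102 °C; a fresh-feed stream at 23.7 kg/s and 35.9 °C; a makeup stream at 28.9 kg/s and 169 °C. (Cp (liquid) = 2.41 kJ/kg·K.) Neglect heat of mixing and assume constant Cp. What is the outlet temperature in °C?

T_out = 107 °C

Adiabatic, steady state ⇒ Σ ṁᵢCp,ᵢ(T_out − Tᵢ) = 0
T_out = Σ ṁᵢCp,ᵢTᵢ / Σ ṁᵢCp,ᵢ
      = 18811 / 175.69 = 107.07 °C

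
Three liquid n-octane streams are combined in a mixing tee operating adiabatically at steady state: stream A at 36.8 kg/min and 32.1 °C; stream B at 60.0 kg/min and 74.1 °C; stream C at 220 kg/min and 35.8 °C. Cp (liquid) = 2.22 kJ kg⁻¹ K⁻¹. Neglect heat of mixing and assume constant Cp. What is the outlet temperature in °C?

T_out = 42.6 °C

Energy balance with Q = 0: Σ ṁᵢCp,ᵢ(T_out − Tᵢ) = 0
T_out = Σ ṁᵢCp,ᵢTᵢ / Σ ṁᵢCp,ᵢ
      = 29977 / 703.3 = 42.624 °C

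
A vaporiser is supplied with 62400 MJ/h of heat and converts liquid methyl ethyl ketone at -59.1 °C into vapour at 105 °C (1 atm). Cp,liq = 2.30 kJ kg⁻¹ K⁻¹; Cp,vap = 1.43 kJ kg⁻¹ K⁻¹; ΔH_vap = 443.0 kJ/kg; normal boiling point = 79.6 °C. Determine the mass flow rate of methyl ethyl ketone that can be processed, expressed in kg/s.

ṁ = 21.7 kg/s

Δh = 2.30×(79.6−-59.1) + 443.0 + 1.43×(105−79.6) = 798.33 kJ/kg
Q = 62400 MJ/h = 17333 kJ/s = 17333 kJ/s
ṁ = Q/Δh = 17333 / 798.33 = 21.712 kg/s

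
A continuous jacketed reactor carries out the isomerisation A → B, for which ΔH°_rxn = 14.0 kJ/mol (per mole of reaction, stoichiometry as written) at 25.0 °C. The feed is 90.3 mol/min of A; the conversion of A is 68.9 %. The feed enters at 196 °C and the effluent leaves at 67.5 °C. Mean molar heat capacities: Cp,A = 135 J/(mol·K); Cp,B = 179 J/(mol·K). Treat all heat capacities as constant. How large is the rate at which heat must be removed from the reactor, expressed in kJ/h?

Q_out = 34700 kJ/h

Extent of reaction ξ = 0.689 × 90.3 = 62.217 mol/min
Reaction term: ξ·ΔH°_rxn = 62.217 × 14.0 = 871.03 kJ/min
Sensible, feed 196→25 °C: -2084.6 kJ/min
Outlet flows (mol/min): A 28.083, B 62.217
Sensible, products 25→67.5 °C: 634.44 kJ/min
Q = ΔH = -579.1 kJ/min = -9.6517 kW
Heat removed = 34746 kJ/h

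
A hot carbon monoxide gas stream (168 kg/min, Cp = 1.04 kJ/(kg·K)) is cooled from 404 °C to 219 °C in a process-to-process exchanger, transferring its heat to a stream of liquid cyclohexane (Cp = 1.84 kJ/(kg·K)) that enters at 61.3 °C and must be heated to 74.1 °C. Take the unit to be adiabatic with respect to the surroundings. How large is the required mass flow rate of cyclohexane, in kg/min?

Heat released by hot stream: Q = 168 × 1.04 × (404 − 219) = 32323 kJ/min
Energy balance on cold side (adiabatic exchanger): Q = ṁ_c·Cp_c·(T_c,out − T_c,in)
ṁ_c = 32323 / [1.84 × (74.1 − 61.3)] = 1372.4 kg/min

ṁ_c = 1370 kg/min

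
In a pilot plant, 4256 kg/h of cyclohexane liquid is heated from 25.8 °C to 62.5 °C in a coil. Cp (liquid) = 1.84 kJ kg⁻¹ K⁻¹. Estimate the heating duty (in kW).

Q = 79.8 kW

Q = ṁ·Cp·ΔT = 4256 × 1.84 × (62.5 − 25.8) = 287400 kJ/h
Converting: 287400 / 3600 s = 79.833 kW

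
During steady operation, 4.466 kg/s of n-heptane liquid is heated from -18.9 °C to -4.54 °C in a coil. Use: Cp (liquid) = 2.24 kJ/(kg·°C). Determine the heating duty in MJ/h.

Q = 517 MJ/h

Q = ṁ·Cp·ΔT = 4.466 × 2.24 × (-4.54 − -18.9) = 143.66 kJ/s
Heating duty = 517.16 MJ/h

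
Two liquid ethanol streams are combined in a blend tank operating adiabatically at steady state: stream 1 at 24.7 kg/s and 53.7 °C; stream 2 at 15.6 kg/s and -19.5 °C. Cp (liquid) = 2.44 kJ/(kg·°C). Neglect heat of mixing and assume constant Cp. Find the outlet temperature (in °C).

Adiabatic, steady state ⇒ Σ ṁᵢCp,ᵢ(T_out − Tᵢ) = 0
Σ ṁᵢCp,ᵢTᵢ = 24.7×2.44×53.7 + 15.6×2.44×-19.5 = 2494.1
Σ ṁᵢCp,ᵢ = 24.7×2.44 + 15.6×2.44 = 98.332
T_out = 2494.1 / 98.332 = 25.365 °C

T_out = 25.4 °C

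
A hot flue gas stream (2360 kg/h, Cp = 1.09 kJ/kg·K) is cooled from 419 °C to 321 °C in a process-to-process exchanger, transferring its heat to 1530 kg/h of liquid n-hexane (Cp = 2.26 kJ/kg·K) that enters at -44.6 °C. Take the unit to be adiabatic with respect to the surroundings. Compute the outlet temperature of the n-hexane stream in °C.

Heat released by hot stream: Q = 2360 × 1.09 × (419 − 321) = 252100 kJ/h
Energy balance on cold side (adiabatic exchanger): Q = ṁ_c·Cp_c·(T_c,out − T_c,in)
T_c,out = -44.6 + 252100/(1530 × 2.26) = 28.306 °C

T_c,out = 28.3 °C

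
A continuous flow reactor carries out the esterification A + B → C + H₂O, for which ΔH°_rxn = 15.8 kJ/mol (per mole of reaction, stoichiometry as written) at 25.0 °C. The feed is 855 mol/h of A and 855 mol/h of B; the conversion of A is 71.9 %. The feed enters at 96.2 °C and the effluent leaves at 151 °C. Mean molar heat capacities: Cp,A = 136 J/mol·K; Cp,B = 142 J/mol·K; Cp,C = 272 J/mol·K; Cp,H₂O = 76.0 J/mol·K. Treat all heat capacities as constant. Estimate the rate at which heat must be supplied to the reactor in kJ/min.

Extent of reaction ξ = 0.719 × 855 = 614.75 mol/h
Reaction term: ξ·ΔH°_rxn = 614.75 × 15.8 = 9713 kJ/h
Sensible, feed 96.2→25 °C: -16924 kJ/h
Outlet flows (mol/h): A 240.25, B 240.25, C 614.75, H₂O 614.75
Sensible, products 25→151 °C: 35371 kJ/h
Q = ΔH = 28160 kJ/h = 7.8223 kW
Heat supplied = 469.34 kJ/min

Q_in = 469 kJ/min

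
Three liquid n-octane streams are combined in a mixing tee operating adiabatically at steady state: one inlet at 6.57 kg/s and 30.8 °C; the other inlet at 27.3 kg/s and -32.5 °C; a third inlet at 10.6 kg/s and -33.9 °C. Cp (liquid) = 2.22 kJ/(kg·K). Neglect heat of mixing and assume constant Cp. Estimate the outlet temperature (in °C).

Energy balance with Q = 0: Σ ṁᵢCp,ᵢ(T_out − Tᵢ) = 0
Σ ṁᵢCp,ᵢTᵢ = 6.57×2.22×30.8 + 27.3×2.22×-32.5 + 10.6×2.22×-33.9 = -2318.2
Σ ṁᵢCp,ᵢ = 6.57×2.22 + 27.3×2.22 + 10.6×2.22 = 98.723
T_out = -2318.2 / 98.723 = -23.482 °C

T_out = -23.5 °C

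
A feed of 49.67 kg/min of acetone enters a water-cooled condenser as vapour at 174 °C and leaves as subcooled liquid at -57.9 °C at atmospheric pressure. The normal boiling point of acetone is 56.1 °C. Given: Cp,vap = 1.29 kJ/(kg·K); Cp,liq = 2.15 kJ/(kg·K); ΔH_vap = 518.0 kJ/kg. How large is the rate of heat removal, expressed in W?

Q_c = 758000 W

vapour 174→56.1 °C: -152.09 kJ/kg
condensation at 56.1 °C: -518 kJ/kg
liquid 56.1→-57.9 °C: -245.1 kJ/kg
Δh = -152.09 + -518 + -245.1 = -915.19 kJ/kg
Q = ṁ·Δh = 49.67 kg/min × -915.19 kJ/kg = -45458 kJ/min
|Q| = 757.63 kW = 757630 W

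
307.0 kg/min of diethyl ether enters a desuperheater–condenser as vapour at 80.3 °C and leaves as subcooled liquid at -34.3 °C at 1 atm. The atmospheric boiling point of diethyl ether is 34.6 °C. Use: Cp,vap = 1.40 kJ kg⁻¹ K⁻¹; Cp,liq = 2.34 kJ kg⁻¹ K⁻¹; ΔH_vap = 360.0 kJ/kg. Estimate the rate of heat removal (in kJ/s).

vapour 80.3→34.6 °C: -63.98 kJ/kg
condensation at 34.6 °C: -360 kJ/kg
liquid 34.6→-34.3 °C: -161.23 kJ/kg
Δh = -63.98 + -360 + -161.23 = -585.21 kJ/kg
Q = ṁ·Δh = 307.0 kg/min × -585.21 kJ/kg = -179660 kJ/min
|Q| = 2994.3 kW

Q_c = 2990 kJ/s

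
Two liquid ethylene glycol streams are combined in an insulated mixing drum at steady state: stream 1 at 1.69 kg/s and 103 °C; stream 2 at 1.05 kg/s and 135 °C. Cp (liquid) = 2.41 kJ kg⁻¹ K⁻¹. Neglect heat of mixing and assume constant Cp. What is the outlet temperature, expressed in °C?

T_out = 115 °C

Energy balance with Q = 0: Σ ṁᵢCp,ᵢ(T_out − Tᵢ) = 0
Σ ṁᵢCp,ᵢTᵢ = 1.69×2.41×103 + 1.05×2.41×135 = 761.13
Σ ṁᵢCp,ᵢ = 1.69×2.41 + 1.05×2.41 = 6.6034
T_out = 761.13 / 6.6034 = 115.26 °C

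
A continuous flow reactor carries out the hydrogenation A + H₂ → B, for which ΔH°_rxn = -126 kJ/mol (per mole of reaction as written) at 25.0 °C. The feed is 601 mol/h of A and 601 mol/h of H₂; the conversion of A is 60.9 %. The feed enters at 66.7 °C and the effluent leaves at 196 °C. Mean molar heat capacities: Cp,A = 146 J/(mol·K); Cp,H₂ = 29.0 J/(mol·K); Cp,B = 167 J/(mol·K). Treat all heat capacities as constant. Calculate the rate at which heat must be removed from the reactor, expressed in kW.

Extent of reaction ξ = 0.609 × 601 = 366.01 mol/h
Reaction term: ξ·ΔH°_rxn = 366.01 × -126 = -46117 kJ/h
Sensible, feed 66.7→25 °C: -4385.8 kJ/h
Outlet flows (mol/h): A 234.99, H₂ 234.99, B 366.01
Sensible, products 25→196 °C: 17484 kJ/h
Q = ΔH = -33019 kJ/h = -9.1719 kW
Heat removed = 9.1719 kW

Q_out = 9.17 kW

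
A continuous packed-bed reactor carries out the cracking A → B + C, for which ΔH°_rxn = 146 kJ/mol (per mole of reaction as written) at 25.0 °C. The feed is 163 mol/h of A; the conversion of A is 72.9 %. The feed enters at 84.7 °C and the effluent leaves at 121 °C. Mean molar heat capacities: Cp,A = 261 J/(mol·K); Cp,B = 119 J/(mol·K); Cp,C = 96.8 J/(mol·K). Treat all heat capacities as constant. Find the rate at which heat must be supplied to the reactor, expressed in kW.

Extent of reaction ξ = 0.729 × 163 = 118.83 mol/h
Reaction term: ξ·ΔH°_rxn = 118.83 × 146 = 17349 kJ/h
Sensible, feed 84.7→25 °C: -2539.8 kJ/h
Outlet flows (mol/h): A 44.173, B 118.83, C 118.83
Sensible, products 25→121 °C: 3568.5 kJ/h
Q = ΔH = 18377 kJ/h = 5.1048 kW
Heat supplied = 5.1048 kW

Q_in = 5.10 kW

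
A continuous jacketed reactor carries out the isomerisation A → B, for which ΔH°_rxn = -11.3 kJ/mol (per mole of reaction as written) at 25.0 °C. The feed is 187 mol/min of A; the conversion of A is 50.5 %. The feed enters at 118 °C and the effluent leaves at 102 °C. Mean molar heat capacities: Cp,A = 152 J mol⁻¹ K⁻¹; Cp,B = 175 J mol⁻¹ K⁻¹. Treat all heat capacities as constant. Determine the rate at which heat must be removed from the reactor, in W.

Q_out = 22600 W

Extent of reaction ξ = 0.505 × 187 = 94.435 mol/min
Reaction term: ξ·ΔH°_rxn = 94.435 × -11.3 = -1067.1 kJ/min
Sensible, feed 118→25 °C: -2643.4 kJ/min
Outlet flows (mol/min): A 92.565, B 94.435
Sensible, products 25→102 °C: 2355.9 kJ/min
Q = ΔH = -1354.7 kJ/min = -22.578 kW
Heat removed = 22578 W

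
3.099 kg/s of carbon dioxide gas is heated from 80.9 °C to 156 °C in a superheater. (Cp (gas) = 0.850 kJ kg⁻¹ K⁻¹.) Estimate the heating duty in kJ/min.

Q = ṁ·Cp·ΔT = 3.099 × 0.850 × (156 − 80.9) = 197.82 kJ/s
Heating duty = 11869 kJ/min

Q = 11900 kJ/min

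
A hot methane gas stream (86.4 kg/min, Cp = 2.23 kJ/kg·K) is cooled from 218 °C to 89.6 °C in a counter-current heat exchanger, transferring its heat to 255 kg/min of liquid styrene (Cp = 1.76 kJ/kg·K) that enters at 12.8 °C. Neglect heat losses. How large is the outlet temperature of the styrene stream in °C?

T_c,out = 67.9 °C

Heat released by hot stream: Q = 86.4 × 2.23 × (218 − 89.6) = 24739 kJ/min
Energy balance on cold side (adiabatic exchanger): Q = ṁ_c·Cp_c·(T_c,out − T_c,in)
T_c,out = 12.8 + 24739/(255 × 1.76) = 67.923 °C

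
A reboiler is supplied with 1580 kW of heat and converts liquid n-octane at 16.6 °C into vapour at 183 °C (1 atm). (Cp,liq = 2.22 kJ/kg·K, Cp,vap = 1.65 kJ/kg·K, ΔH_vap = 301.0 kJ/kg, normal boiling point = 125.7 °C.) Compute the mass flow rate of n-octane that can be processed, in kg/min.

Δh = 2.22×(125.7−16.6) + 301.0 + 1.65×(183−125.7) = 637.75 kJ/kg
Q = 1580 kW = 1580 kJ/s = 94800 kJ/min
ṁ = Q/Δh = 94800 / 637.75 = 148.65 kg/min

ṁ = 149 kg/min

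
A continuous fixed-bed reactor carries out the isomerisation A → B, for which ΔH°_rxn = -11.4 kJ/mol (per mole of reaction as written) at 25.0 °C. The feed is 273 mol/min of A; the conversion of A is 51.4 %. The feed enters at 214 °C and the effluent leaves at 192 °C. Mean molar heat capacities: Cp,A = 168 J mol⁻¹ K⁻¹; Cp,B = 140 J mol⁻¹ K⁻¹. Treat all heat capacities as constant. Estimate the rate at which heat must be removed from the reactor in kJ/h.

Q_out = 196000 kJ/h

Extent of reaction ξ = 0.514 × 273 = 140.32 mol/min
Reaction term: ξ·ΔH°_rxn = 140.32 × -11.4 = -1599.7 kJ/min
Sensible, feed 214→25 °C: -8668.3 kJ/min
Outlet flows (mol/min): A 132.68, B 140.32
Sensible, products 25→192 °C: 7003.1 kJ/min
Q = ΔH = -3264.8 kJ/min = -54.414 kW
Heat removed = 195890 kJ/h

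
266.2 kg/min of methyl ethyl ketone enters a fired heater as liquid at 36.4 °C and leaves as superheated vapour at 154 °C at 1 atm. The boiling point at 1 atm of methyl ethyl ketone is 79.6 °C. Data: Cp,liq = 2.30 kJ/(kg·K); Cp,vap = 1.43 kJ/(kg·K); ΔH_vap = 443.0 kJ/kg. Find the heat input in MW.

liquid 36.4→79.6 °C: 99.36 kJ/kg
vaporisation at 79.6 °C: 443 kJ/kg
vapour 79.6→154 °C: 106.39 kJ/kg
Δh = 99.36 + 443 + 106.39 = 648.75 kJ/kg
Q = ṁ·Δh = 266.2 kg/min × 648.75 kJ/kg = 172700 kJ/min
|Q| = 2878.3 kW = 2.8783 MW

Q = 2.88 MW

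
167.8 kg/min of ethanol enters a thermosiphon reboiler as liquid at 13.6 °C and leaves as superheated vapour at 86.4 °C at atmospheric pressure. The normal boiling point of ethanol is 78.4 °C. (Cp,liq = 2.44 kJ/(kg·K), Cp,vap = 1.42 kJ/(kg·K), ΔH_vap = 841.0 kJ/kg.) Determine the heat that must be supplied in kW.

Q = 2830 kW

liquid 13.6→78.4 °C: 158.11 kJ/kg
vaporisation at 78.4 °C: 841 kJ/kg
vapour 78.4→86.4 °C: 11.36 kJ/kg
Δh = 158.11 + 841 + 11.36 = 1010.5 kJ/kg
Q = ṁ·Δh = 167.8 kg/min × 1010.5 kJ/kg = 169560 kJ/min
|Q| = 2826 kW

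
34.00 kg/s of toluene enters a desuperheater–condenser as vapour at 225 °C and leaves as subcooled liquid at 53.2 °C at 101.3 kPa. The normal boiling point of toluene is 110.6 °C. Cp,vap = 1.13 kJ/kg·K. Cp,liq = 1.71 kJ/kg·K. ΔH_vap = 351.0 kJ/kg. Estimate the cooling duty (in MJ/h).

Q_c = 70800 MJ/h

vapour 225→110.6 °C: -129.27 kJ/kg
condensation at 110.6 °C: -351 kJ/kg
liquid 110.6→53.2 °C: -98.154 kJ/kg
Δh = -129.27 + -351 + -98.154 = -578.43 kJ/kg
Q = ṁ·Δh = 34.00 kg/s × -578.43 kJ/kg = -19666 kJ/s
|Q| = 19666 kW = 70799 MJ/h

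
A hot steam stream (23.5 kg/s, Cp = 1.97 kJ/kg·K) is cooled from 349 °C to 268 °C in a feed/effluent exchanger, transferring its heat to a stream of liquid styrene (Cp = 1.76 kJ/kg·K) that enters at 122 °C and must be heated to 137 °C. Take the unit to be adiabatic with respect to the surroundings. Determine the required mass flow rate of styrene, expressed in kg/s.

Heat released by hot stream: Q = 23.5 × 1.97 × (349 − 268) = 3749.9 kJ/s
Energy balance on cold side (adiabatic exchanger): Q = ṁ_c·Cp_c·(T_c,out − T_c,in)
ṁ_c = 3749.9 / [1.76 × (137 − 122)] = 142.04 kg/s

ṁ_c = 142 kg/s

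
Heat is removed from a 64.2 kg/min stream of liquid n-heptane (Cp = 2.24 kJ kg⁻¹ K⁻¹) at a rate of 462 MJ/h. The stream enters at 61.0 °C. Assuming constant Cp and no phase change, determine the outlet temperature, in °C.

Q = 462 MJ/h = 7700 kJ/min
ΔT = Q/(ṁ·Cp) = 7700/(64.2×2.24) = 53.544 K
T_out = 61.0 − 53.544 = 7.4564 °C

T_out = 7.46 °C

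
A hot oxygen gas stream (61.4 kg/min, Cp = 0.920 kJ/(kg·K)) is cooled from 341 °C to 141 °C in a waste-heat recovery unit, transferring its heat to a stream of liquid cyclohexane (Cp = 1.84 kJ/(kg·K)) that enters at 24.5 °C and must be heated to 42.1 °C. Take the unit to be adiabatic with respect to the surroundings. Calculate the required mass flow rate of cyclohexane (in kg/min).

ṁ_c = 349 kg/min

Heat released by hot stream: Q = 61.4 × 0.920 × (341 − 141) = 11298 kJ/min
Energy balance on cold side (adiabatic exchanger): Q = ṁ_c·Cp_c·(T_c,out − T_c,in)
ṁ_c = 11298 / [1.84 × (42.1 − 24.5)] = 348.86 kg/min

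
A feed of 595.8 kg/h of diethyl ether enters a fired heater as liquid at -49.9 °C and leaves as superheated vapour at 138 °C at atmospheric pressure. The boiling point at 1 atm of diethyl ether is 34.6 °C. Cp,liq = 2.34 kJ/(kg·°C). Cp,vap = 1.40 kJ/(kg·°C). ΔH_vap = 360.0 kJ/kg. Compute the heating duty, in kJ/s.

liquid -49.9→34.6 °C: 197.73 kJ/kg
vaporisation at 34.6 °C: 360 kJ/kg
vapour 34.6→138 °C: 144.76 kJ/kg
Δh = 197.73 + 360 + 144.76 = 702.49 kJ/kg
Q = ṁ·Δh = 595.8 kg/h × 702.49 kJ/kg = 418540 kJ/h
|Q| = 116.26 kW

Q = 116 kJ/s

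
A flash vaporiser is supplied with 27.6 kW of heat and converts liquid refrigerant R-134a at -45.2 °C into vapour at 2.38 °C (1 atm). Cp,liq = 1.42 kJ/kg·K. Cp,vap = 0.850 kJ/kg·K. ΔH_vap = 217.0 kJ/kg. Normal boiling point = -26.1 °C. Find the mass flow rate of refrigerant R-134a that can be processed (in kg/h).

ṁ = 370 kg/h

Δh = 1.42×(-26.1−-45.2) + 217.0 + 0.850×(2.38−-26.1) = 268.33 kJ/kg
Q = 27.6 kW = 27.6 kJ/s = 99360 kJ/h
ṁ = Q/Δh = 99360 / 268.33 = 370.29 kg/h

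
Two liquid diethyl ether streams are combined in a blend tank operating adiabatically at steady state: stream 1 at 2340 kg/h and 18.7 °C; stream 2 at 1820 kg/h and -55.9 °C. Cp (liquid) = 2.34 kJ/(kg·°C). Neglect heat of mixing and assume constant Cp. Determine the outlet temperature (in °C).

T_out = -13.9 °C

Adiabatic, steady state ⇒ Σ ṁᵢCp,ᵢ(T_out − Tᵢ) = 0
T_out = Σ ṁᵢCp,ᵢTᵢ / Σ ṁᵢCp,ᵢ
      = -135670 / 9734.4 = -13.938 °C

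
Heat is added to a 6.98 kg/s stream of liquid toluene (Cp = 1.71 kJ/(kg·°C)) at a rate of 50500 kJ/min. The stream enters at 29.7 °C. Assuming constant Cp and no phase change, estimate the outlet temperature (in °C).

Q = 50500 kJ/min = 841.67 kJ/s
ΔT = Q/(ṁ·Cp) = 841.67/(6.98×1.71) = 70.516 K
T_out = 29.7 + 70.516 = 100.22 °C

T_out = 100 °C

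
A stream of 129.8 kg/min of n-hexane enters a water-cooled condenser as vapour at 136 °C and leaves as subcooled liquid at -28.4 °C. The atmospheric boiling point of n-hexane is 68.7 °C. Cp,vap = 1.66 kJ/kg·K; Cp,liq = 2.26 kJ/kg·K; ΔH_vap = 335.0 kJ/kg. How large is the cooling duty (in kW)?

Q_c = 1440 kW

vapour 136→68.7 °C: -111.72 kJ/kg
condensation at 68.7 °C: -335 kJ/kg
liquid 68.7→-28.4 °C: -219.45 kJ/kg
Δh = -111.72 + -335 + -219.45 = -666.16 kJ/kg
Q = ṁ·Δh = 129.8 kg/min × -666.16 kJ/kg = -86468 kJ/min
|Q| = 1441.1 kW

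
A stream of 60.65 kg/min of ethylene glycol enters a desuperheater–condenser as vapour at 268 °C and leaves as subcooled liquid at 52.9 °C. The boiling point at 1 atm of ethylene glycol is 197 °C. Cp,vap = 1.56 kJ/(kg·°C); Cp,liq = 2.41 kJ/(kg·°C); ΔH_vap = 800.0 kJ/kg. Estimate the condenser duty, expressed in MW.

vapour 268→197 °C: -110.76 kJ/kg
condensation at 197 °C: -800 kJ/kg
liquid 197→52.9 °C: -347.28 kJ/kg
Δh = -110.76 + -800 + -347.28 = -1258 kJ/kg
Q = ṁ·Δh = 60.65 kg/min × -1258 kJ/kg = -76300 kJ/min
|Q| = 1271.7 kW = 1.2717 MW

Q_c = 1.27 MW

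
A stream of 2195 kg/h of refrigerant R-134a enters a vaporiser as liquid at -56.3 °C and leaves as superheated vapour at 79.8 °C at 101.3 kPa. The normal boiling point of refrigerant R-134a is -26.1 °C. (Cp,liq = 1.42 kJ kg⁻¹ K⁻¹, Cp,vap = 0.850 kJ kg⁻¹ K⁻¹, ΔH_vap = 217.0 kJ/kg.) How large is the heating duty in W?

Q = 213000 W

liquid -56.3→-26.1 °C: 42.884 kJ/kg
vaporisation at -26.1 °C: 217 kJ/kg
vapour -26.1→79.8 °C: 90.015 kJ/kg
Δh = 42.884 + 217 + 90.015 = 349.9 kJ/kg
Q = ṁ·Δh = 2195 kg/h × 349.9 kJ/kg = 768030 kJ/h
|Q| = 213.34 kW = 213340 W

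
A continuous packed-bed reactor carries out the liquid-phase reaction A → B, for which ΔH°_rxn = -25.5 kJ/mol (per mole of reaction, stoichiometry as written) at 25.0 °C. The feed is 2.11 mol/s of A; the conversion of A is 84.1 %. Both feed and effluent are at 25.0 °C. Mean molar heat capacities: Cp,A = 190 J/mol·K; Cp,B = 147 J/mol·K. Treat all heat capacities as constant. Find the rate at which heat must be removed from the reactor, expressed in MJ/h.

Q_out = 163 MJ/h

Extent of reaction ξ = 0.841 × 2.11 = 1.7745 mol/s
Reaction term: ξ·ΔH°_rxn = 1.7745 × -25.5 = -45.25 kJ/s
Q = ΔH = -45.25 kJ/s = -45.25 kW
Heat removed = 162.9 MJ/h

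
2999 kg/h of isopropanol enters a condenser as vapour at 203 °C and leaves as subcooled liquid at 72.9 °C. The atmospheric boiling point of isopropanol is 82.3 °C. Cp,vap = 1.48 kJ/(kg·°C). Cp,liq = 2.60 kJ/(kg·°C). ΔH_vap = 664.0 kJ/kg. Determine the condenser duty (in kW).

Q_c = 722 kW

vapour 203→82.3 °C: -178.64 kJ/kg
condensation at 82.3 °C: -664 kJ/kg
liquid 82.3→72.9 °C: -24.44 kJ/kg
Δh = -178.64 + -664 + -24.44 = -867.08 kJ/kg
Q = ṁ·Δh = 2999 kg/h × -867.08 kJ/kg = -2.6004e+06 kJ/h
|Q| = 722.32 kW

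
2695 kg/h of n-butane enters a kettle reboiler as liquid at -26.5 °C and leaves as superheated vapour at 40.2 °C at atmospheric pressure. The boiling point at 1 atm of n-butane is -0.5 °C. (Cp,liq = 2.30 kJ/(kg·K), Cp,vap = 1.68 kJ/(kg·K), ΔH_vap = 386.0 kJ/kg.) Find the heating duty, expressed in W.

Q = 385000 W

liquid -26.5→-0.5 °C: 59.8 kJ/kg
vaporisation at -0.5 °C: 386 kJ/kg
vapour -0.5→40.2 °C: 68.376 kJ/kg
Δh = 59.8 + 386 + 68.376 = 514.18 kJ/kg
Q = ṁ·Δh = 2695 kg/h × 514.18 kJ/kg = 1.3857e+06 kJ/h
|Q| = 384.92 kW = 384920 W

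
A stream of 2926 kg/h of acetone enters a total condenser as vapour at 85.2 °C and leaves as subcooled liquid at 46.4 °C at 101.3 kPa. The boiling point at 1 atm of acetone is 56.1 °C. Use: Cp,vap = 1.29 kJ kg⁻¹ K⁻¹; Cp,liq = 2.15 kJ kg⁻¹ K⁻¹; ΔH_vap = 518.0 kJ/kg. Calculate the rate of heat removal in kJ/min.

Q_c = 28100 kJ/min

vapour 85.2→56.1 °C: -37.539 kJ/kg
condensation at 56.1 °C: -518 kJ/kg
liquid 56.1→46.4 °C: -20.855 kJ/kg
Δh = -37.539 + -518 + -20.855 = -576.39 kJ/kg
Q = ṁ·Δh = 2926 kg/h × -576.39 kJ/kg = -1.6865e+06 kJ/h
|Q| = 468.48 kW = 28109 kJ/min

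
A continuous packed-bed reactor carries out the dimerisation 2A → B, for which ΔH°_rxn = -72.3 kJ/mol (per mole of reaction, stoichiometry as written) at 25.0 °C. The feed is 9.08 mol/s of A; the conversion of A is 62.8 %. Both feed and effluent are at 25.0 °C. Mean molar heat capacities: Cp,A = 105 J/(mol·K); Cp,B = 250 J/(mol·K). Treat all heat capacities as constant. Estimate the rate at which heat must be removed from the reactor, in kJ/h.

Q_out = 742000 kJ/h

Extent of reaction ξ = 0.628 × 9.08 / 2 = 2.8511 mol/s
Reaction term: ξ·ΔH°_rxn = 2.8511 × -72.3 = -206.14 kJ/s
Q = ΔH = -206.14 kJ/s = -206.14 kW
Heat removed = 742090 kJ/h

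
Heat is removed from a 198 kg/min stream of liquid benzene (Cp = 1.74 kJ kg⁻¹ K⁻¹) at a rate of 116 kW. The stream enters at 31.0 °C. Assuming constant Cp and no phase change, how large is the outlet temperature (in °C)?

T_out = 10.8 °C

Q = 116 kW = 6960 kJ/min
ΔT = Q/(ṁ·Cp) = 6960/(198×1.74) = 20.202 K
T_out = 31.0 − 20.202 = 10.798 °C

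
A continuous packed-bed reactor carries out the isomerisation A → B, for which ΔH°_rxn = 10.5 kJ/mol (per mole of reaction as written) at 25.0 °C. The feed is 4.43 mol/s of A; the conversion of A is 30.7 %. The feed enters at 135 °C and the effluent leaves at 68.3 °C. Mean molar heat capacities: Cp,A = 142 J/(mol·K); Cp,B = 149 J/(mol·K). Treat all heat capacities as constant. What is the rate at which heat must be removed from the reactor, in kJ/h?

Extent of reaction ξ = 0.307 × 4.43 = 1.36 mol/s
Reaction term: ξ·ΔH°_rxn = 1.36 × 10.5 = 14.28 kJ/s
Sensible, feed 135→25 °C: -69.197 kJ/s
Outlet flows (mol/s): A 3.07, B 1.36
Sensible, products 25→68.3 °C: 27.651 kJ/s
Q = ΔH = -27.266 kJ/s = -27.266 kW
Heat removed = 98158 kJ/h

Q_out = 98200 kJ/h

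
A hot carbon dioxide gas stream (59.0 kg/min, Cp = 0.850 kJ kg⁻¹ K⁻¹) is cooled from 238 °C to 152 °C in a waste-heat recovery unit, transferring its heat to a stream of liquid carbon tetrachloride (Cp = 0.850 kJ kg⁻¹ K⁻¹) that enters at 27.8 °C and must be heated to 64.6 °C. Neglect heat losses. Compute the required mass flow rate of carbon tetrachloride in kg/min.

Heat released by hot stream: Q = 59.0 × 0.850 × (238 − 152) = 4312.9 kJ/min
Energy balance on cold side (adiabatic exchanger): Q = ṁ_c·Cp_c·(T_c,out − T_c,in)
ṁ_c = 4312.9 / [0.850 × (64.6 − 27.8)] = 137.88 kg/min

ṁ_c = 138 kg/min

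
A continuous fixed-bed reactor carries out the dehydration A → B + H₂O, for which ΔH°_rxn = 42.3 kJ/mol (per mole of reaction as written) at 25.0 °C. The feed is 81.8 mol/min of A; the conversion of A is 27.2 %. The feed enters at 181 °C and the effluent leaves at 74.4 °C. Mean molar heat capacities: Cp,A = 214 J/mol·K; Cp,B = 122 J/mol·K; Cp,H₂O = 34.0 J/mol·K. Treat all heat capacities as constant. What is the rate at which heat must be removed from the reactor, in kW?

Q_out = 16.5 kW

Extent of reaction ξ = 0.272 × 81.8 = 22.25 mol/min
Reaction term: ξ·ΔH°_rxn = 22.25 × 42.3 = 941.16 kJ/min
Sensible, feed 181→25 °C: -2730.8 kJ/min
Outlet flows (mol/min): A 59.55, B 22.25, H₂O 22.25
Sensible, products 25→74.4 °C: 801.01 kJ/min
Q = ΔH = -988.65 kJ/min = -16.477 kW
Heat removed = 16.477 kW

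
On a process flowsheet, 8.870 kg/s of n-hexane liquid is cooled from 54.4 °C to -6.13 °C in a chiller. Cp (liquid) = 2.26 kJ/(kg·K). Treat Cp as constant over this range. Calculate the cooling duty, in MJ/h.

Q = ṁ·Cp·ΔT = 8.870 × 2.26 × (-6.13 − 54.4) = -1213.4 kJ/s
Cooling duty = 4368.2 MJ/h

Q_c = 4370 MJ/h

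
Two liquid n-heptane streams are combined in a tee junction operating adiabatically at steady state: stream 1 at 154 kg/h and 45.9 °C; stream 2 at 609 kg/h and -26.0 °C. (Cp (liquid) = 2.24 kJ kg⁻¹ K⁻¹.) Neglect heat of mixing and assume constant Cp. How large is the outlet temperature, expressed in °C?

Energy balance with Q = 0: Σ ṁᵢCp,ᵢ(T_out − Tᵢ) = 0
Σ ṁᵢCp,ᵢTᵢ = 154×2.24×45.9 + 609×2.24×-26.0 = -19634
Σ ṁᵢCp,ᵢ = 154×2.24 + 609×2.24 = 1709.1
T_out = -19634 / 1709.1 = -11.488 °C

T_out = -11.5 °C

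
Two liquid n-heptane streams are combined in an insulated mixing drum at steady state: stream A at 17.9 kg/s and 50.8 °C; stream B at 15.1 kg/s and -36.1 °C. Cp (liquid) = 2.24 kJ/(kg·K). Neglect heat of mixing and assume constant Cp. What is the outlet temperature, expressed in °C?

Adiabatic, steady state ⇒ Σ ṁᵢCp,ᵢ(T_out − Tᵢ) = 0
Σ ṁᵢCp,ᵢTᵢ = 17.9×2.24×50.8 + 15.1×2.24×-36.1 = 815.83
Σ ṁᵢCp,ᵢ = 17.9×2.24 + 15.1×2.24 = 73.92
T_out = 815.83 / 73.92 = 11.037 °C

T_out = 11.0 °C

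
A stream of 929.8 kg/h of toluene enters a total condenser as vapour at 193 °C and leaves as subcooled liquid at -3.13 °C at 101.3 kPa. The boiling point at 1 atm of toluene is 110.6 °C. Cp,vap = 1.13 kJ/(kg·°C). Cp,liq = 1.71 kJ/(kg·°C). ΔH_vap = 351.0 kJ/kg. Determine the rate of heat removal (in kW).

vapour 193→110.6 °C: -93.112 kJ/kg
condensation at 110.6 °C: -351 kJ/kg
liquid 110.6→-3.13 °C: -194.48 kJ/kg
Δh = -93.112 + -351 + -194.48 = -638.59 kJ/kg
Q = ṁ·Δh = 929.8 kg/h × -638.59 kJ/kg = -593760 kJ/h
|Q| = 164.93 kW

Q_c = 165 kW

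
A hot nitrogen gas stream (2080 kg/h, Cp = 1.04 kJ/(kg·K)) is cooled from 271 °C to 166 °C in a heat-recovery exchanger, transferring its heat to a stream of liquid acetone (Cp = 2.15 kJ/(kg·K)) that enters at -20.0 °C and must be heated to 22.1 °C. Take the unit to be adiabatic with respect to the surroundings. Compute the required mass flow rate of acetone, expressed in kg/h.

Heat released by hot stream: Q = 2080 × 1.04 × (271 − 166) = 227140 kJ/h
Energy balance on cold side (adiabatic exchanger): Q = ṁ_c·Cp_c·(T_c,out − T_c,in)
ṁ_c = 227140 / [2.15 × (22.1 − -20.0)] = 2509.4 kg/h

ṁ_c = 2510 kg/h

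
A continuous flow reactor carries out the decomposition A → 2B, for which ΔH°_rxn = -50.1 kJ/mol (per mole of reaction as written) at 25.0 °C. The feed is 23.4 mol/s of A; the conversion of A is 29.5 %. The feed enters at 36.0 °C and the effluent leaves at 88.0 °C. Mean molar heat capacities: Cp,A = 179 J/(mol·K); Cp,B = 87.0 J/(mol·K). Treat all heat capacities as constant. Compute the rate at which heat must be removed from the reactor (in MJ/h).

Q_out = 469 MJ/h

Extent of reaction ξ = 0.295 × 23.4 = 6.903 mol/s
Reaction term: ξ·ΔH°_rxn = 6.903 × -50.1 = -345.84 kJ/s
Sensible, feed 36.0→25 °C: -46.075 kJ/s
Outlet flows (mol/s): A 16.497, B 13.806
Sensible, products 25→88.0 °C: 261.71 kJ/s
Q = ΔH = -130.21 kJ/s = -130.21 kW
Heat removed = 468.75 MJ/h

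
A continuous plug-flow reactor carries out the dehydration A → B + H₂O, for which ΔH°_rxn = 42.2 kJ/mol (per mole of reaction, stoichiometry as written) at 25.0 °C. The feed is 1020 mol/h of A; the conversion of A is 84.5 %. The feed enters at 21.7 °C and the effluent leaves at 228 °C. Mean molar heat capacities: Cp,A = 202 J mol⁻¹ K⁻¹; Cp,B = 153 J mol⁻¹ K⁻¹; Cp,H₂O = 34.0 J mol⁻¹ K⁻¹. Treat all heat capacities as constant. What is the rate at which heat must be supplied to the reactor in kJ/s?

Extent of reaction ξ = 0.845 × 1020 = 861.9 mol/h
Reaction term: ξ·ΔH°_rxn = 861.9 × 42.2 = 36372 kJ/h
Sensible, feed 21.7→25 °C: 679.93 kJ/h
Outlet flows (mol/h): A 158.1, B 861.9, H₂O 861.9
Sensible, products 25→228 °C: 39202 kJ/h
Q = ΔH = 76254 kJ/h = 21.182 kW
Heat supplied = 21.182 kJ/s

Q_in = 21.2 kJ/s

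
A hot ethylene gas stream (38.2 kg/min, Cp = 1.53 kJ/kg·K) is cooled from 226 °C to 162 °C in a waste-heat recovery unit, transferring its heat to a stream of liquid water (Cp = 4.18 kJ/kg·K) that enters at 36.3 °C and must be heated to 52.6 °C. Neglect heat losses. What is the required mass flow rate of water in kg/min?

Heat released by hot stream: Q = 38.2 × 1.53 × (226 − 162) = 3740.5 kJ/min
Energy balance on cold side (adiabatic exchanger): Q = ṁ_c·Cp_c·(T_c,out − T_c,in)
ṁ_c = 3740.5 / [4.18 × (52.6 − 36.3)] = 54.9 kg/min

ṁ_c = 54.9 kg/min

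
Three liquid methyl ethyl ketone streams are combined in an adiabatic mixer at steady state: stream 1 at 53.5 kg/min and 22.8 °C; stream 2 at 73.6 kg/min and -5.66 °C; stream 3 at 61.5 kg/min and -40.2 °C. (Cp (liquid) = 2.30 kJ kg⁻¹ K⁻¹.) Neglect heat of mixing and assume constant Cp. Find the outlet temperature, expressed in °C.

T_out = -8.85 °C

No heat crosses the boundary, so H_out = H_in.
T_out = Σ ṁᵢCp,ᵢTᵢ / Σ ṁᵢCp,ᵢ
      = -3838.9 / 433.78 = -8.8498 °C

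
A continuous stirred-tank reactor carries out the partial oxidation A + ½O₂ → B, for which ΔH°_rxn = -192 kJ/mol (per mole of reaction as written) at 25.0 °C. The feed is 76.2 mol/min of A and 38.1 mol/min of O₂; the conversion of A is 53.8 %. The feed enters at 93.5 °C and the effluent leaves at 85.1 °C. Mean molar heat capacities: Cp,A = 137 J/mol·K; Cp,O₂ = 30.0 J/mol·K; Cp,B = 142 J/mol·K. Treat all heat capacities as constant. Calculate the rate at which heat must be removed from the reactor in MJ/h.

Q_out = 480 MJ/h

Extent of reaction ξ = 0.538 × 76.2 = 40.996 mol/min
Reaction term: ξ·ΔH°_rxn = 40.996 × -192 = -7871.2 kJ/min
Sensible, feed 93.5→25 °C: -793.39 kJ/min
Outlet flows (mol/min): A 35.204, O₂ 17.602, B 40.996
Sensible, products 25→85.1 °C: 671.46 kJ/min
Q = ΔH = -7993.1 kJ/min = -133.22 kW
Heat removed = 479.59 MJ/h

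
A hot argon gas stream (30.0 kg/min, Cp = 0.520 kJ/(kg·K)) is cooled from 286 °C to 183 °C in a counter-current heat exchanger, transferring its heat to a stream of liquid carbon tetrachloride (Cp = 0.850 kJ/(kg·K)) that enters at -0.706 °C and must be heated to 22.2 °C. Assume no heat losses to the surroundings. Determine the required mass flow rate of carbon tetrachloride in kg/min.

Heat released by hot stream: Q = 30.0 × 0.520 × (286 − 183) = 1606.8 kJ/min
Energy balance on cold side (adiabatic exchanger): Q = ṁ_c·Cp_c·(T_c,out − T_c,in)
ṁ_c = 1606.8 / [0.850 × (22.2 − -0.706)] = 82.527 kg/min

ṁ_c = 82.5 kg/min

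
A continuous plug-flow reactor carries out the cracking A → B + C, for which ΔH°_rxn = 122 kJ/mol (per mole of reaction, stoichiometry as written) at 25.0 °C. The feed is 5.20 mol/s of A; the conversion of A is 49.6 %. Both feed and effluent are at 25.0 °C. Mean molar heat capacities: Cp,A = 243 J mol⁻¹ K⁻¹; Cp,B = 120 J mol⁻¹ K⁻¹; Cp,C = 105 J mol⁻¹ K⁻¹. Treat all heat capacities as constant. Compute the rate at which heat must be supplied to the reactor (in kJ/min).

Q_in = 18900 kJ/min

Extent of reaction ξ = 0.496 × 5.20 = 2.5792 mol/s
Reaction term: ξ·ΔH°_rxn = 2.5792 × 122 = 314.66 kJ/s
Q = ΔH = 314.66 kJ/s = 314.66 kW
Heat supplied = 18880 kJ/min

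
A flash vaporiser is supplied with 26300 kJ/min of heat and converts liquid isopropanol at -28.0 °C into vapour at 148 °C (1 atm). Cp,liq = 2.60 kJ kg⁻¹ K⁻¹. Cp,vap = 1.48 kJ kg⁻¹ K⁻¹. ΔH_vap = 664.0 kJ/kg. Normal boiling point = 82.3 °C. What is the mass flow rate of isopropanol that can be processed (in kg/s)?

Δh = 2.60×(82.3−-28.0) + 664.0 + 1.48×(148−82.3) = 1048 kJ/kg
Q = 26300 kJ/min = 438.33 kJ/s = 438.33 kJ/s
ṁ = Q/Δh = 438.33 / 1048 = 0.41825 kg/s

ṁ = 0.418 kg/s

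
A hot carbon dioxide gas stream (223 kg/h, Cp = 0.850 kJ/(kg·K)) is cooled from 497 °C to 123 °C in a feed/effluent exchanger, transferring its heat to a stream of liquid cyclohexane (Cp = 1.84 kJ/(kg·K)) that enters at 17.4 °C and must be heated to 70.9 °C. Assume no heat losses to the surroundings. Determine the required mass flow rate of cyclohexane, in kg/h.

Heat released by hot stream: Q = 223 × 0.850 × (497 − 123) = 70892 kJ/h
Energy balance on cold side (adiabatic exchanger): Q = ṁ_c·Cp_c·(T_c,out − T_c,in)
ṁ_c = 70892 / [1.84 × (70.9 − 17.4)] = 720.15 kg/h

ṁ_c = 720 kg/h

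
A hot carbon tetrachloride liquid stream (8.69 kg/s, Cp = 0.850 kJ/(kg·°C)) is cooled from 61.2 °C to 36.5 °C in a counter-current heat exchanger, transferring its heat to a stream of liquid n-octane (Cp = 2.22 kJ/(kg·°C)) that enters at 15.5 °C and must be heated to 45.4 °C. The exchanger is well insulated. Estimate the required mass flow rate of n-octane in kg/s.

ṁ_c = 2.75 kg/s

Heat released by hot stream: Q = 8.69 × 0.850 × (61.2 − 36.5) = 182.45 kJ/s
Energy balance on cold side (adiabatic exchanger): Q = ṁ_c·Cp_c·(T_c,out − T_c,in)
ṁ_c = 182.45 / [2.22 × (45.4 − 15.5)] = 2.7486 kg/s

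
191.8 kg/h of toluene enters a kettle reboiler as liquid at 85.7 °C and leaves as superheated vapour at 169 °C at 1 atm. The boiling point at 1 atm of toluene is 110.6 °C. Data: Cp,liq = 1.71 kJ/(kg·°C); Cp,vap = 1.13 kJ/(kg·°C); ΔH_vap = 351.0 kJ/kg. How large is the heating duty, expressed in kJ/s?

liquid 85.7→110.6 °C: 42.579 kJ/kg
vaporisation at 110.6 °C: 351 kJ/kg
vapour 110.6→169 °C: 65.992 kJ/kg
Δh = 42.579 + 351 + 65.992 = 459.57 kJ/kg
Q = ṁ·Δh = 191.8 kg/h × 459.57 kJ/kg = 88146 kJ/h
|Q| = 24.485 kW

Q = 24.5 kJ/s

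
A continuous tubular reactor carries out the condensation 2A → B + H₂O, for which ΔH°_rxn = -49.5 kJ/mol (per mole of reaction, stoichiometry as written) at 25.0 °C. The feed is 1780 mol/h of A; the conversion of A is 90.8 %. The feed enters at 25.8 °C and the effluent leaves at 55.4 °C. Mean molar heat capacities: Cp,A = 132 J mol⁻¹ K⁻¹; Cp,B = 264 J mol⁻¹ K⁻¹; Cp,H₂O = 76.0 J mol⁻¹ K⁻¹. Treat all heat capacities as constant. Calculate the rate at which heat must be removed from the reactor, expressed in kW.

Q_out = 8.66 kW

Extent of reaction ξ = 0.908 × 1780 / 2 = 808.12 mol/h
Reaction term: ξ·ΔH°_rxn = 808.12 × -49.5 = -40002 kJ/h
Sensible, feed 25.8→25 °C: -187.97 kJ/h
Outlet flows (mol/h): A 163.76, B 808.12, H₂O 808.12
Sensible, products 25→55.4 °C: 9009.9 kJ/h
Q = ΔH = -31180 kJ/h = -8.6611 kW
Heat removed = 8.6611 kW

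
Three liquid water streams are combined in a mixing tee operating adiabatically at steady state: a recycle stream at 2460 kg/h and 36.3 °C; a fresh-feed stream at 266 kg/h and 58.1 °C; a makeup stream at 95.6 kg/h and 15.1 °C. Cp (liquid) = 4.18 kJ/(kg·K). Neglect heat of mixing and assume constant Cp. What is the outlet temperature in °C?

T_out = 37.6 °C

No heat crosses the boundary, so H_out = H_in.
T_out = Σ ṁᵢCp,ᵢTᵢ / Σ ṁᵢCp,ᵢ
      = 443900 / 11794 = 37.637 °C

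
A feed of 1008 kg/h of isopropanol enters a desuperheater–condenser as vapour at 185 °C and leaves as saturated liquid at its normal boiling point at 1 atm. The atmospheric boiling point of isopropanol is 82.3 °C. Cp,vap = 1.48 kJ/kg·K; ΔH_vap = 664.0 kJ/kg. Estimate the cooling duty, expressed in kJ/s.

Q_c = 228 kJ/s

vapour 185→82.3 °C: -152 kJ/kg
condensation at 82.3 °C: -664 kJ/kg
Δh = -152 + -664 = -816 kJ/kg
Q = ṁ·Δh = 1008 kg/h × -816 kJ/kg = -822520 kJ/h
|Q| = 228.48 kW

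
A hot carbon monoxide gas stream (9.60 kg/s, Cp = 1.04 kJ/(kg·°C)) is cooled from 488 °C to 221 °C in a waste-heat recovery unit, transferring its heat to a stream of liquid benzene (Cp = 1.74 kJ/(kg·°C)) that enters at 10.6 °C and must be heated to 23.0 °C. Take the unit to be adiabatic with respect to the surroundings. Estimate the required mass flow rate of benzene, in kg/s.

Heat released by hot stream: Q = 9.60 × 1.04 × (488 − 221) = 2665.7 kJ/s
Energy balance on cold side (adiabatic exchanger): Q = ṁ_c·Cp_c·(T_c,out − T_c,in)
ṁ_c = 2665.7 / [1.74 × (23.0 − 10.6)] = 123.55 kg/s

ṁ_c = 124 kg/s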